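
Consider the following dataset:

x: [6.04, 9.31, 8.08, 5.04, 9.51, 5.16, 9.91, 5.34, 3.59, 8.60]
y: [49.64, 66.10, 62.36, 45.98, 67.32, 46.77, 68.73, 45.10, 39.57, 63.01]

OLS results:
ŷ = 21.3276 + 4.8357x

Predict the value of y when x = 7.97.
ŷ = 59.8681

x = 7.97 lies inside the observed range [3.59, 9.91], so the fitted equation applies directly:

ŷ = 21.3276 + 4.8357 × 7.97
ŷ = 21.3276 + 38.5405
ŷ = 59.8681

This is the fitted mean response at that x — an individual observation would come with a wider prediction interval.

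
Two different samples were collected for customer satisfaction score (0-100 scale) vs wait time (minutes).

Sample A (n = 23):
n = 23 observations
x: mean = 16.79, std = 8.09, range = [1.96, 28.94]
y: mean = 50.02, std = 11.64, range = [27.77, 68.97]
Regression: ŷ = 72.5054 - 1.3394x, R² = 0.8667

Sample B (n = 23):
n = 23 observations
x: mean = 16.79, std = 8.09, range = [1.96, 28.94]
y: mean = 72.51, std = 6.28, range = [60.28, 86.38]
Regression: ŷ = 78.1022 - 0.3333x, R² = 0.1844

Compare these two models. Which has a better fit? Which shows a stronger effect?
Model A has the better fit (R² = 0.8667 vs 0.1844). Model A shows the stronger effect (|β₁| = 1.3394 vs 0.3333).

Model Comparison:

Goodness of fit (R²):
- Model A: R² = 0.8667 → 86.67% of variance in satisfaction score explained
- Model B: R² = 0.1844 → 18.44% of variance in satisfaction score explained
- 0.8667 > 0.1844 → Model A has the better fit

Which has the larger per-minute effect? (|β₁|)
- Model A: β₁ = -1.3394 → predicted satisfaction score falls 1.3394 points per additional minute of wait time
- Model B: β₁ = -0.3333 → predicted satisfaction score falls 0.3333 points per additional minute of wait time
- |-1.3394| > |-0.3333| → Model A shows the stronger marginal effect

Note: A better fit (higher R²) doesn't necessarily mean a more important relationship.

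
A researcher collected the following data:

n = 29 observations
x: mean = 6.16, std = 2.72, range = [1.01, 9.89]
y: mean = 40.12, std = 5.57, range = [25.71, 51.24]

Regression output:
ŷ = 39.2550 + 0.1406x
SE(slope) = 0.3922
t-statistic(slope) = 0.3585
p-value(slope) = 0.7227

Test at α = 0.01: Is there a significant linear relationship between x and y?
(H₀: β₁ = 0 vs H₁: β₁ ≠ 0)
p-value = 0.7227 ≥ α = 0.01, so we fail to reject H₀. The relationship is not significant.

Hypothesis test for the slope coefficient:

H₀: β₁ = 0 (no linear relationship)
H₁: β₁ ≠ 0 (linear relationship exists)

Test statistic: t = β̂₁ / SE(β̂₁) = 0.1406 / 0.3922 = 0.3585

With df = 27, the two-sided p-value for |t| = 0.3585 is 0.7227.

Decision rule: reject H₀ if p-value < α.
p-value = 0.7227 ≥ α = 0.01 → fail to reject H₀.

There is not sufficient evidence at the 1% significance level to conclude that a linear relationship exists between x and y.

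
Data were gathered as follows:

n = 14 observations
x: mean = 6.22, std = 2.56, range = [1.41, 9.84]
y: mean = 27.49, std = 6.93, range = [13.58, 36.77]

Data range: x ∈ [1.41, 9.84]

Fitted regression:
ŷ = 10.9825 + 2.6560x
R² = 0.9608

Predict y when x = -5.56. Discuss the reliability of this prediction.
ŷ = -3.7849 (extrapolation — x = -5.56 lies outside [1.41, 9.84], so reliability is low).

Prediction calculation:
ŷ = 10.9825 + 2.6560 × (-5.56)
ŷ = -3.7849

Reliability:
- Data range: x ∈ [1.41, 9.84]
- Prediction point: x = -5.56 is 6.97 units below the observed range → this is EXTRAPOLATION, not interpolation

Why that matters here:
- The linear relationship may not hold outside the observed range
- There are no observations near this x to validate the fitted line there
- Real relationships often flatten, saturate, or turn nonlinear at extremes

Report the number if required, but flag clearly that it is an extrapolation.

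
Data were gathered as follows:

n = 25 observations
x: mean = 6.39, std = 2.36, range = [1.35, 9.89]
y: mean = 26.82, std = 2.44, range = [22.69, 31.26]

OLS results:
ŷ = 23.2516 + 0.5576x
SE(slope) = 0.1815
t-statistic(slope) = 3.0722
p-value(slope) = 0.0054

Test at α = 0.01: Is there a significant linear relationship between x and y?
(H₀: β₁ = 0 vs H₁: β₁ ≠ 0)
Since p-value = 0.0054 < α = 0.01, reject H₀ — the slope is significantly different from 0.

Hypothesis test for the slope coefficient:

H₀: β₁ = 0 (no linear relationship)
H₁: β₁ ≠ 0 (linear relationship exists)

Test statistic: t = β̂₁ / SE(β̂₁) = 0.5576 / 0.1815 = 3.0722

With df = 23, the two-sided p-value for |t| = 3.0722 is 0.0054.

Decision rule: reject H₀ if p-value < α.
p-value = 0.0054 < α = 0.01 → reject H₀.

There is sufficient evidence at the 1% significance level to conclude that a linear relationship exists between x and y.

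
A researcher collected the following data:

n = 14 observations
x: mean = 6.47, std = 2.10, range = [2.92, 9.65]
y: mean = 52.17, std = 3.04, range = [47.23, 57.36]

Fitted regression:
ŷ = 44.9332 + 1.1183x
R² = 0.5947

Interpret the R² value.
The model explains 59.47% of the variance in y (R² = 0.5947), leaving 40.53% unexplained; the fit is moderate.

R² (coefficient of determination) measures the proportion of variance in y explained by the regression model.

Here R² = 0.5947:
- Explained: 59.47% of the variation in y
- Unexplained (residual): 100% − 59.47% = 40.53%
- Rule of thumb (below 0.3 weak; 0.3 to below 0.7 moderate; 0.7 and above strong) → moderate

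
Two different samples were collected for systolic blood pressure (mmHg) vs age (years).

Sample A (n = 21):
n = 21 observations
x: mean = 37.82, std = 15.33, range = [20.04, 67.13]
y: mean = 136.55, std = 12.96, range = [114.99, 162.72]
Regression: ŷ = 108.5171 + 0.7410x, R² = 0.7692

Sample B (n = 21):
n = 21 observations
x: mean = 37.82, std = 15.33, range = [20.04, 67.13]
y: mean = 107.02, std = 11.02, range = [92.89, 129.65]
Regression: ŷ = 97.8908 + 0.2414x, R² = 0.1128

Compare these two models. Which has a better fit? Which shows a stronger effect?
Model A has the better fit (R² = 0.7692 vs 0.1128). Model A shows the stronger effect (|β₁| = 0.7410 vs 0.2414).

Model Comparison:

Which explains more variance? (R²)
- Model A: R² = 0.7692 → 76.92% of variance in blood pressure explained
- Model B: R² = 0.1128 → 11.28% of variance in blood pressure explained
- 0.7692 > 0.1128 → Model A has the better fit

Effect size (slope magnitude):
- Model A: β₁ = 0.7410 → predicted blood pressure rises 0.7410 mmHg per additional year of age
- Model B: β₁ = 0.2414 → predicted blood pressure rises 0.2414 mmHg per additional year of age
- |0.7410| > |0.2414| → Model A shows the stronger marginal effect

Note: A better fit (higher R²) doesn't necessarily mean a more important relationship.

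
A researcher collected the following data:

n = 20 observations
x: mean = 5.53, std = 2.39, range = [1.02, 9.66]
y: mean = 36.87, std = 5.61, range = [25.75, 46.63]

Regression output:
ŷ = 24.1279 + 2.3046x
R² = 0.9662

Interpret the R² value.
R² = 0.9662 means 96.62% of the variation in y is explained by the linear relationship with x. This indicates a strong fit.

R² (coefficient of determination) measures the proportion of variance in y explained by the regression model.

Here R² = 0.9662:
- Explained: 96.62% of the variation in y
- Unexplained (residual): 100% − 96.62% = 3.38%
- Rule of thumb (below 0.3 weak; 0.3 to below 0.7 moderate; 0.7 and above strong) → strong

Equivalently, for simple linear regression R² = r², so |r| = √0.9662 ≈ 0.9830.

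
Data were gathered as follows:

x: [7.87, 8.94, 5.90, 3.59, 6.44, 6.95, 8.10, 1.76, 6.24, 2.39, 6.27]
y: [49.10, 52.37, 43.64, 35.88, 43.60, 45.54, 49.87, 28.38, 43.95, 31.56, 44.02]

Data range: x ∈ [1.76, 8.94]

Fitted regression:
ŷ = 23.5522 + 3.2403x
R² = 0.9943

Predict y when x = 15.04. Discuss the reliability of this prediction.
ŷ = 72.2863 (extrapolation — x = 15.04 lies outside [1.76, 8.94], so reliability is low).

Prediction calculation:
ŷ = 23.5522 + 3.2403 × 15.04
ŷ = 72.2863

Reliability:
- Data range: x ∈ [1.76, 8.94]
- Prediction point: x = 15.04 is 6.10 units above the observed range → this is EXTRAPOLATION, not interpolation

Why that matters here:
- The linear relationship may not hold outside the observed range
- R² describes fit only over the sampled x values; it says nothing about behaviour beyond them

The R² = 0.9943 only validates the fit within [1.76, 8.94]; treat ŷ = 72.2863 with caution.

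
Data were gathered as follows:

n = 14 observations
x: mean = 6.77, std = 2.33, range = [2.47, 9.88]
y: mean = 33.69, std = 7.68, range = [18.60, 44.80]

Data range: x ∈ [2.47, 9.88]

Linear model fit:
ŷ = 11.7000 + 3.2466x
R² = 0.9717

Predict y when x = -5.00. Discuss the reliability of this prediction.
ŷ = -4.5330 (extrapolation — x = -5.00 lies outside [2.47, 9.88], so reliability is low).

Prediction calculation:
ŷ = 11.7000 + 3.2466 × (-5.00)
ŷ = -4.5330

Reliability:
- Data range: x ∈ [2.47, 9.88]
- Prediction point: x = -5.00 is 7.47 units below the observed range → this is EXTRAPOLATION, not interpolation

Why that matters here:
- There are no observations near this x to validate the fitted line there
- Real relationships often flatten, saturate, or turn nonlinear at extremes

Report the number if required, but flag clearly that it is an extrapolation.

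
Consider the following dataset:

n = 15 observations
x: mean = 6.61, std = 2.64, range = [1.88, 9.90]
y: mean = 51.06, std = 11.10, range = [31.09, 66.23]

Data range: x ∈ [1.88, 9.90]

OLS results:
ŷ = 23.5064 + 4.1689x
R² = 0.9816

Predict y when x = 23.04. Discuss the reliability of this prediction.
ŷ = 119.5579 (extrapolation — x = 23.04 lies outside [1.88, 9.90], so reliability is low).

Prediction calculation:
ŷ = 23.5064 + 4.1689 × 23.04
ŷ = 119.5579

Reliability:
- Data range: x ∈ [1.88, 9.90]
- Prediction point: x = 23.04 is 13.14 units above the observed range → this is EXTRAPOLATION, not interpolation

Why that matters here:
- The linear relationship may not hold outside the observed range
- There are no observations near this x to validate the fitted line there

A defensible statement: 'if the linear trend continued to x = 23.04, y would be about 119.5579' — the premise is untested.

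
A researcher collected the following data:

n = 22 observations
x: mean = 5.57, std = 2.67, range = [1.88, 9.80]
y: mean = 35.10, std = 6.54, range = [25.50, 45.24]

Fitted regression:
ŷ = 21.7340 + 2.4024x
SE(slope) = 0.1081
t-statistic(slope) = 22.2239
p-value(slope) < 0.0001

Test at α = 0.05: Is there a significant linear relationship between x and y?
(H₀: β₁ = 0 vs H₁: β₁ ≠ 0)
Reject H₀: p-value < 0.0001 < α = 0.05. The linear relationship is significant at the 5% level.

Hypothesis test for the slope coefficient:

H₀: β₁ = 0 (no linear relationship)
H₁: β₁ ≠ 0 (linear relationship exists)

Test statistic: t = β̂₁ / SE(β̂₁) = 2.4024 / 0.1081 = 22.2239

With df = 20, the two-sided p-value for |t| = 22.2239 is <0.0001.

Decision rule: reject H₀ if p-value < α.
p-value < 0.0001 < α = 0.05 → reject H₀.

At α = 0.05 the data do provide convincing evidence of a nonzero slope.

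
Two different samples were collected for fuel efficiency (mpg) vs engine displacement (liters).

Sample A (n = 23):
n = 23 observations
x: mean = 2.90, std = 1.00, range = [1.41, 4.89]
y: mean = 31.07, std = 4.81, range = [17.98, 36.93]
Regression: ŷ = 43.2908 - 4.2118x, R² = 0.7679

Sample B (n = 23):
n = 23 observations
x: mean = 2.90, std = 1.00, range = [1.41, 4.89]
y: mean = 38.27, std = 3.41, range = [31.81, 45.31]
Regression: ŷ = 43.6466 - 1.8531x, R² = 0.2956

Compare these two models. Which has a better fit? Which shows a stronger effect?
Model A has the better fit (R² = 0.7679 vs 0.2956). Model A shows the stronger effect (|β₁| = 4.2118 vs 1.8531).

Model Comparison:

Goodness of fit (R²):
- Model A: R² = 0.7679 → 76.79% of variance in fuel efficiency explained
- Model B: R² = 0.2956 → 29.56% of variance in fuel efficiency explained
- 0.7679 > 0.2956 → Model A has the better fit

Which has the larger per-liter effect? (|β₁|)
- Model A: β₁ = -4.2118 → predicted fuel efficiency falls 4.2118 mpg per additional liter of engine displacement
- Model B: β₁ = -1.8531 → predicted fuel efficiency falls 1.8531 mpg per additional liter of engine displacement
- |-4.2118| > |-1.8531| → Model A shows the stronger marginal effect

Note: A better fit (higher R²) doesn't necessarily mean a more important relationship.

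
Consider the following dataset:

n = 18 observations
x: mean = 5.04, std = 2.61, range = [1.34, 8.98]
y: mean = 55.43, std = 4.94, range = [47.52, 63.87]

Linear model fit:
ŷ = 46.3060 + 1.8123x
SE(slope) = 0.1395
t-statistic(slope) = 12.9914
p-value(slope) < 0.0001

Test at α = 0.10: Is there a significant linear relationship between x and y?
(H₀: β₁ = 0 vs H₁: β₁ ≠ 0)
Since p-value < 0.0001 < α = 0.10, reject H₀ — the slope is significantly different from 0.

Hypothesis test for the slope coefficient:

H₀: β₁ = 0 (no linear relationship)
H₁: β₁ ≠ 0 (linear relationship exists)

Test statistic: t = β̂₁ / SE(β̂₁) = 1.8123 / 0.1395 = 12.9914

p < 0.0001: how often a slope estimate this far from 0 (in SE units) would arise by chance if β₁ were truly 0.

Decision rule: reject H₀ if p-value < α.
p-value < 0.0001 < α = 0.10 → reject H₀.

Conclusion: the linear association between x and y is significant at the 10% level.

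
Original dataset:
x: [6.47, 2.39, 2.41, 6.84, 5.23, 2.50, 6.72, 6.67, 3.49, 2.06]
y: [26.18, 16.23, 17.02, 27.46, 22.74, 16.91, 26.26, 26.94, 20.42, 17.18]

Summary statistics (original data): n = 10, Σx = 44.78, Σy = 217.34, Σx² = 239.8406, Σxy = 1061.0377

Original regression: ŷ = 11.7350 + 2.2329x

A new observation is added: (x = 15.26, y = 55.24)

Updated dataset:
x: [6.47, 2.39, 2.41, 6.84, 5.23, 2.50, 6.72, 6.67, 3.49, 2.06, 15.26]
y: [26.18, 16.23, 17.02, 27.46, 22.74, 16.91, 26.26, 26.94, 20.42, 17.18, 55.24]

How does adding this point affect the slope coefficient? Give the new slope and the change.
New slope β₁ = 2.8704 versus 2.2329 before: a change of +0.6375 (+28.6%).

x = 15.26 lies well outside the original x-range [2.06, 6.84] (x̄ ≈ 4.48), so this observation has high leverage and can move the slope substantially.

Step 1: Update the sums with the new point (n goes from 10 to 11)
Σx  = 44.78 + 15.26 = 60.04
Σy  = 217.34 + 55.24 = 272.58
Σx² = 239.8406 + 15.26² = 239.8406 + 232.8676 = 472.7082
Σxy = 1061.0377 + 15.26×55.24 = 1061.0377 + 842.9624 = 1904.0001

Step 2: Recompute the slope with b₁ = (nΣxy − ΣxΣy) / (nΣx² − (Σx)²)
Numerator   = 11×1904.0001 − 60.04×272.58 = 20944.0011 − 16365.7032 = 4578.2979
Denominator = 11×472.7082 − 60.04² = 5199.7902 − 3604.8016 = 1594.9886
b₁(new) = 4578.2979 / 1594.9886 = 2.8704

(Same formula on the original sums: (10×1061.0377 − 44.78×217.34) / (10×239.8406 − 44.78²) = 877.8918 / 393.1576 = 2.2329, matching the given fit.)

Step 3: Change in slope
Δβ₁ = 2.8704 − 2.2329 = +0.6375
Relative change = +0.6375 / 2.2329 × 100% = +28.6%
→ the slope increases when the point is added.

A high-leverage point only changes the slope if it is off the original line; here y = 55.24 is above the original trend, so the slope increases.
In practice: examine leverage (hᵢ) and Cook's distance rather than deleting it automatically; investigate whether it comes from the same population as the rest of the sample.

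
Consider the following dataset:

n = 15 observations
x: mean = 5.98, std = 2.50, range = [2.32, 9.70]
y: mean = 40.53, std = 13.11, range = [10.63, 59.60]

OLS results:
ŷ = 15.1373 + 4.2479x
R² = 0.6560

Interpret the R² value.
The model explains 65.60% of the variance in y (R² = 0.6560), leaving 34.40% unexplained; the fit is moderate.

R² = 1 − SS_res/SS_tot compares the residual scatter to the total scatter of y about its mean.

Here R² = 0.6560:
- Explained: 65.60% of the variation in y
- Unexplained (residual): 100% − 65.60% = 34.40%
- Rule of thumb (below 0.3 weak; 0.3 to below 0.7 moderate; 0.7 and above strong) → moderate

Note: R² says nothing about causation, and a high R² does not by itself mean the linear form is appropriate — check the residuals.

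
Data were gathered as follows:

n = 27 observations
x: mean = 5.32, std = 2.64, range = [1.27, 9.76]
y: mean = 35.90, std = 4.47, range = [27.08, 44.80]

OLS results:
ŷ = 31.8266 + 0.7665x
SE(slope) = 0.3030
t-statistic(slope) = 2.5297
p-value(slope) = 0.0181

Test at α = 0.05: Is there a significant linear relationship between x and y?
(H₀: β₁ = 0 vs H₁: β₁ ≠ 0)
p-value = 0.0181 < α = 0.05, so we reject H₀. The relationship is significant.

Hypothesis test for the slope coefficient:

H₀: β₁ = 0 (no linear relationship)
H₁: β₁ ≠ 0 (linear relationship exists)

Test statistic: t = β̂₁ / SE(β̂₁) = 0.7665 / 0.3030 = 2.5297

The p-value (0.0181) is the probability, under H₀, of a t-statistic at least as extreme as |t| = 2.5297 (two-sided, df = n − 2 = 25).

Decision rule: reject H₀ if p-value < α.
p-value = 0.0181 < α = 0.05 → reject H₀.

At α = 0.05 the data do provide convincing evidence of a nonzero slope.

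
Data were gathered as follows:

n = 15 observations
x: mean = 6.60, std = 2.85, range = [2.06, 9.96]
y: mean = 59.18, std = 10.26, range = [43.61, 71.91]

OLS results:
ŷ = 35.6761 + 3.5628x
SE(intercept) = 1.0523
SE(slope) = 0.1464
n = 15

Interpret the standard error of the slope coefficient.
The slope 3.5628 is pinned down to within about ±0.1464 (one SE) by these data — relative uncertainty 4.1%, i.e. precise.

SE(β̂₁) = 0.1464 says: if we drew many samples of n = 15 from the same population and refit each time, the fitted slopes would scatter with a standard deviation of roughly 0.1464 around the true β₁.

Relative precision:
- SE / |β̂₁| = 0.1464 / 3.5628 = 4.1%
- Rule of thumb (under 20%: precise; 20% to under 50%: moderately precise; 50% or more: imprecise) → precise

Rough 95% range (±2 SE): 3.5628 ± 0.2928 → (3.2700, 3.8556).

What drives SE(β̂₁): larger n (here n = 15) → smaller SE; wider spread of x values → smaller SE; more residual scatter → larger SE.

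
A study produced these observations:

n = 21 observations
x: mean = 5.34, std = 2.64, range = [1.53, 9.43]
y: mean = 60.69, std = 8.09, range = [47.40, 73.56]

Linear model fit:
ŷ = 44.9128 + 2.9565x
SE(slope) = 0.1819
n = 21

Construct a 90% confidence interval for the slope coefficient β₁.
The 90% CI for β₁ is (2.6420, 3.2710)

Confidence interval for the slope:

The 90% CI for β₁ is: β̂₁ ± t*(α/2, n-2) × SE(β̂₁)

Step 1: Find critical t-value
- Confidence level = 0.9
- Degrees of freedom = n - 2 = 21 - 2 = 19
- t*(α/2, 19) = 1.7291

Step 2: Calculate margin of error
Margin = 1.7291 × 0.1819 = 0.3145

Step 3: Construct interval
CI = 2.9565 ± 0.3145
CI = (2.6420, 3.2710)

Interpretation: We are 90% confident that the true slope β₁ lies between 2.6420 and 3.2710.
Since 0 is outside the interval, a two-sided test at α = 0.10 would reject H₀: β₁ = 0.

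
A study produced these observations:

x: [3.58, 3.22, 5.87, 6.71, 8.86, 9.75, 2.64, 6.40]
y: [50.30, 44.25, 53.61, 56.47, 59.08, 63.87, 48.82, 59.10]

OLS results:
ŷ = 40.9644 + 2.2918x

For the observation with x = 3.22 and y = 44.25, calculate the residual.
Residual = -4.0940

The residual is the difference between the actual value and the predicted value:

Residual = y - ŷ

Step 1: Calculate predicted value
ŷ = 40.9644 + 2.2918 × 3.22
ŷ = 48.3440

Step 2: Calculate residual
Residual = 44.25 - 48.3440
Residual = -4.0940

Interpretation: the model overestimates the actual value by 4.0940 at this point (negative residual → observation lies below the fitted line).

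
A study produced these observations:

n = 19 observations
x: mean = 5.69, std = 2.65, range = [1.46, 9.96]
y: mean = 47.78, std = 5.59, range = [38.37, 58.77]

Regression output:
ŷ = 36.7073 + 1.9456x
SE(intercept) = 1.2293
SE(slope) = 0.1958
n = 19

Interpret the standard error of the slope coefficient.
The slope 1.9456 is pinned down to within about ±0.1958 (one SE) by these data — relative uncertainty 10.1%, i.e. precise.

SE(β̂₁) = 0.1958 says: if we drew many samples of n = 19 from the same population and refit each time, the fitted slopes would scatter with a standard deviation of roughly 0.1958 around the true β₁.

Relative precision:
- SE / |β̂₁| = 0.1958 / 1.9456 = 10.1%
- Rule of thumb (under 20%: precise; 20% to under 50%: moderately precise; 50% or more: imprecise) → precise

Link to the t-test: t = β̂₁ / SE(β̂₁) = 1.9456 / 0.1958 = 9.9367, the statistic for H₀: β₁ = 0.

What drives SE(β̂₁): larger n (here n = 19) → smaller SE; wider spread of x values → smaller SE.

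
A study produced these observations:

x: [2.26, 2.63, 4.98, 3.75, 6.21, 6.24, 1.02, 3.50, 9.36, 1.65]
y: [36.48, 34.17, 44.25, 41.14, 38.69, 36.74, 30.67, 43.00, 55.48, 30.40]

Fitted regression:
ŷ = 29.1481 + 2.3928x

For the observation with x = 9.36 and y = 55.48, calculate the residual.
Residual = 3.9353

The residual is the difference between the actual value and the predicted value:

Residual = y - ŷ

Step 1: Calculate predicted value
ŷ = 29.1481 + 2.3928 × 9.36
ŷ = 51.5447

Step 2: Calculate residual
Residual = 55.48 - 51.5447
Residual = 3.9353

The residual is positive, so the observed y = 55.48 sits above the regression line (the line underestimates it by 3.9353).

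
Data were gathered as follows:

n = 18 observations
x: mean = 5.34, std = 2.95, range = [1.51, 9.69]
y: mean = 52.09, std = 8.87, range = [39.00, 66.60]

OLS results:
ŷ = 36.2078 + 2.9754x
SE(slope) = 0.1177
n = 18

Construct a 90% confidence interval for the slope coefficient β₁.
The 90% CI for β₁ is (2.7699, 3.1809)

Confidence interval for the slope:

The 90% CI for β₁ is: β̂₁ ± t*(α/2, n-2) × SE(β̂₁)

Step 1: Find critical t-value
- Confidence level = 0.9
- Degrees of freedom = n - 2 = 18 - 2 = 16
- t*(α/2, 16) = 1.7459

Step 2: Calculate margin of error
Margin = 1.7459 × 0.1177 = 0.2055

Step 3: Construct interval
CI = 2.9754 ± 0.2055
CI = (2.7699, 3.1809)

Interpretation: intervals built this way capture the true β₁ in 90% of repeated samples; here the plausible range for the per-unit effect of x on y is 2.7699 to 3.1809.
Since 0 is outside the interval, a two-sided test at α = 0.10 would reject H₀: β₁ = 0.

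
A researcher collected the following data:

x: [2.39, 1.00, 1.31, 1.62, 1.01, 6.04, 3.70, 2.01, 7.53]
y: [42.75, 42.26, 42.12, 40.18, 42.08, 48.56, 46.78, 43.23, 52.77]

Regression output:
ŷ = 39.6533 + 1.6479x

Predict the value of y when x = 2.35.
ŷ = 43.5259

Plug x = 2.35 into the fitted line:

ŷ = 39.6533 + 1.6479 × 2.35
ŷ = 39.6533 + 3.8726
ŷ = 43.5259

This is a point prediction; actual observations scatter around it by roughly the residual standard deviation.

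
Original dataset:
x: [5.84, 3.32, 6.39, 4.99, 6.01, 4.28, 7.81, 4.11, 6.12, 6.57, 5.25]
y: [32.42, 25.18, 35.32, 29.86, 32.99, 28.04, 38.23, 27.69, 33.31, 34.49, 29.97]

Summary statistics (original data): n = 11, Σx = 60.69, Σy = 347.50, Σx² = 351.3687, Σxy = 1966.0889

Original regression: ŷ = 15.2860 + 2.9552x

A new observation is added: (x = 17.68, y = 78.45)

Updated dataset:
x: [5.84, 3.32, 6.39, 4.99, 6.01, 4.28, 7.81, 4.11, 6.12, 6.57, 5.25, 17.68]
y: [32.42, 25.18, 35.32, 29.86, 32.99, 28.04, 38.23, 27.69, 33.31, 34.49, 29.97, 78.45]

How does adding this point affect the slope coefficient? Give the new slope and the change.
New slope β₁ = 3.7552 versus 2.9552 before: a change of +0.8000 (+27.1%).

The new point has HIGH LEVERAGE: x = 17.68 is far from the original mean x̄ = 60.69/11 ≈ 5.52 (original range [3.32, 7.81]).

Step 1: Update the sums with the new point (n goes from 11 to 12)
Σx  = 60.69 + 17.68 = 78.37
Σy  = 347.50 + 78.45 = 425.95
Σx² = 351.3687 + 17.68² = 351.3687 + 312.5824 = 663.9511
Σxy = 1966.0889 + 17.68×78.45 = 1966.0889 + 1386.9960 = 3353.0849

Step 2: Recompute the slope with b₁ = (nΣxy − ΣxΣy) / (nΣx² − (Σx)²)
Numerator   = 12×3353.0849 − 78.37×425.95 = 40237.0188 − 33381.7015 = 6855.3173
Denominator = 12×663.9511 − 78.37² = 7967.4132 − 6141.8569 = 1825.5563
b₁(new) = 6855.3173 / 1825.5563 = 3.7552

(Same formula on the original sums: (11×1966.0889 − 60.69×347.50) / (11×351.3687 − 60.69²) = 537.2029 / 181.7796 = 2.9552, matching the given fit.)

Step 3: Change in slope
Δβ₁ = 3.7552 − 2.9552 = +0.8000
Relative change = +0.8000 / 2.9552 × 100% = +27.1%
→ the slope increases when the point is added.

Because the point sits above the extension of the original line at a high-leverage x, it tilts the fit up.
In practice: refit with and without it and report both if conclusions differ.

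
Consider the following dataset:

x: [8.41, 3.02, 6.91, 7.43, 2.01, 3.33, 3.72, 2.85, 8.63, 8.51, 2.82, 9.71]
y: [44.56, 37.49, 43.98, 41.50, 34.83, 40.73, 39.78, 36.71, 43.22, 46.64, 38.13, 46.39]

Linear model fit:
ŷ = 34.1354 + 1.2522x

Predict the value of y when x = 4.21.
ŷ = 39.4072

To predict y for x = 4.21, substitute into the regression equation:

ŷ = 34.1354 + 1.2522 × 4.21
ŷ = 34.1354 + 5.2718
ŷ = 39.4072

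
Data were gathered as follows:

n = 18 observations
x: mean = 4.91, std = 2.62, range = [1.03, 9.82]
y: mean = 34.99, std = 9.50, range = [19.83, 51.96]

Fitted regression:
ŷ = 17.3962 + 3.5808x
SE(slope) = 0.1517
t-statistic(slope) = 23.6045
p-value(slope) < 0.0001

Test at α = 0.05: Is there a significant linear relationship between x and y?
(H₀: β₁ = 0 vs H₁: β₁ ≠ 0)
Reject H₀: p-value < 0.0001 < α = 0.05. The linear relationship is significant at the 5% level.

Hypothesis test for the slope coefficient:

H₀: β₁ = 0 (no linear relationship)
H₁: β₁ ≠ 0 (linear relationship exists)

Test statistic: t = β̂₁ / SE(β̂₁) = 3.5808 / 0.1517 = 23.6045

With df = 16, the two-sided p-value for |t| = 23.6045 is <0.0001.

Decision rule: reject H₀ if p-value < α.
p-value < 0.0001 < α = 0.05 → reject H₀.

At α = 0.05 the data do provide convincing evidence of a nonzero slope.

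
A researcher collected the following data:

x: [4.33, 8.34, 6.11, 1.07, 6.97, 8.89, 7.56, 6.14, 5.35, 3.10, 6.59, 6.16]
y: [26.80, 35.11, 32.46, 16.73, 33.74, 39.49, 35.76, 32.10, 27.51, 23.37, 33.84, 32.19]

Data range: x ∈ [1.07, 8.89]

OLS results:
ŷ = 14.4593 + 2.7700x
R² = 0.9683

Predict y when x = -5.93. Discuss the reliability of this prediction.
ŷ = -1.9668 (extrapolation — x = -5.93 lies outside [1.07, 8.89], so reliability is low).

Prediction calculation:
ŷ = 14.4593 + 2.7700 × (-5.93)
ŷ = -1.9668

Reliability:
- Data range: x ∈ [1.07, 8.89]
- Prediction point: x = -5.93 is 7.00 units below the observed range → this is EXTRAPOLATION, not interpolation

Why that matters here:
- The standard error of prediction grows with (x − x̄)², and x = -5.93 is far from x̄ = 5.88
- The linear relationship may not hold outside the observed range

A defensible statement: 'if the linear trend continued to x = -5.93, y would be about -1.9668' — the premise is untested.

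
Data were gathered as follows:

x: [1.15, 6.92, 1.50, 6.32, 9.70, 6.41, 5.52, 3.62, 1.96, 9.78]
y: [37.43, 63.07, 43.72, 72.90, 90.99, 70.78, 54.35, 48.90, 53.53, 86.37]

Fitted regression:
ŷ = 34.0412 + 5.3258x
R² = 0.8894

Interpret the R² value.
R² = 0.8894 means 88.94% of the variation in y is explained by the linear relationship with x. This indicates a strong fit.

The coefficient of determination R² is the fraction of the total variation in y that the fitted line accounts for.

Here R² = 0.8894:
- Explained: 88.94% of the variation in y
- Unexplained (residual): 100% − 88.94% = 11.06%
- Rule of thumb (below 0.3 weak; 0.3 to below 0.7 moderate; 0.7 and above strong) → strong

Note: R² never decreases when predictors are added, so it should not be used alone to compare models of different size.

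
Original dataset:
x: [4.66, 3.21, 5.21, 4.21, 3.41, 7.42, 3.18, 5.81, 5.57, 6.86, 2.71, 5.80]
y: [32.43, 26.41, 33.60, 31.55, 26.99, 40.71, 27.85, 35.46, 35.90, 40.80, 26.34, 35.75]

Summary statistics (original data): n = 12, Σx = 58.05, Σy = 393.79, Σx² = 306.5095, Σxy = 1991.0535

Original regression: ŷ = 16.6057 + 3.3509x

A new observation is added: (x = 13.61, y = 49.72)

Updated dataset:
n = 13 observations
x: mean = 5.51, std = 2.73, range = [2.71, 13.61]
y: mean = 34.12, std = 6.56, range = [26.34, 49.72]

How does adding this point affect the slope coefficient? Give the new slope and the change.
The slope changes from 3.3509 to 2.3052 (change of -1.0457, or -31.2%).

The new point has HIGH LEVERAGE: x = 13.61 is far from the original mean x̄ = 58.05/12 ≈ 4.84 (original range [2.71, 7.42]).

Step 1: Update the sums with the new point (n goes from 12 to 13)
Σx  = 58.05 + 13.61 = 71.66
Σy  = 393.79 + 49.72 = 443.51
Σx² = 306.5095 + 13.61² = 306.5095 + 185.2321 = 491.7416
Σxy = 1991.0535 + 13.61×49.72 = 1991.0535 + 676.6892 = 2667.7427

Step 2: Recompute the slope with b₁ = (nΣxy − ΣxΣy) / (nΣx² − (Σx)²)
Numerator   = 13×2667.7427 − 71.66×443.51 = 34680.6551 − 31781.9266 = 2898.7285
Denominator = 13×491.7416 − 71.66² = 6392.6408 − 5135.1556 = 1257.4852
b₁(new) = 2898.7285 / 1257.4852 = 2.3052

(Same formula on the original sums: (12×1991.0535 − 58.05×393.79) / (12×306.5095 − 58.05²) = 1033.1325 / 308.3115 = 3.3509, matching the given fit.)

Step 3: Change in slope
Δβ₁ = 2.3052 − 3.3509 = -1.0457
Relative change = -1.0457 / 3.3509 × 100% = -31.2%
→ the slope decreases when the point is added.

A high-leverage point only changes the slope if it is off the original line; here y = 49.72 is below the original trend, so the slope decreases.
In practice: check such a point for data-entry or measurement error; examine leverage (hᵢ) and Cook's distance rather than deleting it automatically.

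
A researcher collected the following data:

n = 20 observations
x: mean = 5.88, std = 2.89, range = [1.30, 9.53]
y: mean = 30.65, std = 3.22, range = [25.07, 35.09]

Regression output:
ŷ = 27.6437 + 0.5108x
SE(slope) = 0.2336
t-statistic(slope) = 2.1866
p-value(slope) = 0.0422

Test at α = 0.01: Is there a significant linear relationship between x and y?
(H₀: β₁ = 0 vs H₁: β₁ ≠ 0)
p-value = 0.0422 ≥ α = 0.01, so we fail to reject H₀. The relationship is not significant.

Hypothesis test for the slope coefficient:

H₀: β₁ = 0 (no linear relationship)
H₁: β₁ ≠ 0 (linear relationship exists)

Test statistic: t = β̂₁ / SE(β̂₁) = 0.5108 / 0.2336 = 2.1866

The p-value (0.0422) is the probability, under H₀, of a t-statistic at least as extreme as |t| = 2.1866 (two-sided, df = n − 2 = 18).

Decision rule: reject H₀ if p-value < α.
p-value = 0.0422 ≥ α = 0.01 → fail to reject H₀.

There is not sufficient evidence at the 1% significance level to conclude that a linear relationship exists between x and y.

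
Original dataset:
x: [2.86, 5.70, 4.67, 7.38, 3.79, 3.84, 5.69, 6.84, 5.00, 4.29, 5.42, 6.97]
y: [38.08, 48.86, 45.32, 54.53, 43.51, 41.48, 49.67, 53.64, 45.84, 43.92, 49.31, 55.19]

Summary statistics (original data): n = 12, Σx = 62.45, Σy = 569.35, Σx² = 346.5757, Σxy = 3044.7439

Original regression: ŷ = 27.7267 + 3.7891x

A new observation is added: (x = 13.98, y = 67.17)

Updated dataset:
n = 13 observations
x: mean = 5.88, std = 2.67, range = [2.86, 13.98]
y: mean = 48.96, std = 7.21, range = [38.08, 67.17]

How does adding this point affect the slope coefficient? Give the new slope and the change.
The slope changes from 3.7891 to 2.6065 (change of -1.1826, or -31.2%).

The new point has HIGH LEVERAGE: x = 13.98 is far from the original mean x̄ = 62.45/12 ≈ 5.20 (original range [2.86, 7.38]).

Step 1: Update the sums with the new point (n goes from 12 to 13)
Σx  = 62.45 + 13.98 = 76.43
Σy  = 569.35 + 67.17 = 636.52
Σx² = 346.5757 + 13.98² = 346.5757 + 195.4404 = 542.0161
Σxy = 3044.7439 + 13.98×67.17 = 3044.7439 + 939.0366 = 3983.7805

Step 2: Recompute the slope with b₁ = (nΣxy − ΣxΣy) / (nΣx² − (Σx)²)
Numerator   = 13×3983.7805 − 76.43×636.52 = 51789.1465 − 48649.2236 = 3139.9229
Denominator = 13×542.0161 − 76.43² = 7046.2093 − 5841.5449 = 1204.6644
b₁(new) = 3139.9229 / 1204.6644 = 2.6065

(Same formula on the original sums: (12×3044.7439 − 62.45×569.35) / (12×346.5757 − 62.45²) = 981.0193 / 258.9059 = 3.7891, matching the given fit.)

Step 3: Change in slope
Δβ₁ = 2.6065 − 3.7891 = -1.1826
Relative change = -1.1826 / 3.7891 × 100% = -31.2%
→ the slope decreases when the point is added.

Because the point sits below the extension of the original line at a high-leverage x, it tilts the fit down.
In practice: check such a point for data-entry or measurement error.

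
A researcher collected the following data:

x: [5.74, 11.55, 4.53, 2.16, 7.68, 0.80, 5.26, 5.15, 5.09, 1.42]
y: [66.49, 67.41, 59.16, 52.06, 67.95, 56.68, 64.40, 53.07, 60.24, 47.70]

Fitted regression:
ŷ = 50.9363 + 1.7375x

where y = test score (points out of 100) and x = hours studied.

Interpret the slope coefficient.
For each additional hour of study time, predicted test score increases by approximately 1.7375 points.

β₁ = 1.7375 is the change in predicted test score (points) per additional hour of study time.

Interpretation:
- Study time up by 1 hour → predicted test score increases by 1.7375 points
- This is a linear approximation: the same per-unit change is assumed across the whole observed x range

(β₀ = 50.9363 is the fitted value at x = 0 and is not part of the slope interpretation.)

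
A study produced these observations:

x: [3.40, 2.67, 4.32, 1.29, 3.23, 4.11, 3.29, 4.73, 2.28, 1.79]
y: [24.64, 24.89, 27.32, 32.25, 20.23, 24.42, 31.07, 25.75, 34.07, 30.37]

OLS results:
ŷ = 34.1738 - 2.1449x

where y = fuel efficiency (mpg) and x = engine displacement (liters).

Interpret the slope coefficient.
An increase of one liter in engine displacement is associated with a 2.1449 mpg decrease in predicted fuel efficiency.

β₁ = -2.1449 is the change in predicted fuel efficiency (mpg) per additional liter of engine displacement.

Interpretation:
- Engine displacement up by 1 liter → predicted fuel efficiency decreases by 2.1449 mpg
- This is a linear approximation: the same per-unit change is assumed across the whole observed x range

(β₀ = 34.1738 is the fitted value at x = 0 and is not part of the slope interpretation.)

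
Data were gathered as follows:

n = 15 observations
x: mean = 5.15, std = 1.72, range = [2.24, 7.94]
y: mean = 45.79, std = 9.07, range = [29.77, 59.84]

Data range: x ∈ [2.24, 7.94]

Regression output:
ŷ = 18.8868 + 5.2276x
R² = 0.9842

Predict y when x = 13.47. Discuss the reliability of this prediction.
The equation gives ŷ = 89.3026; however x = 13.47 is 5.53 units above the observed range, so this extrapolated value should not be trusted.

Prediction calculation:
ŷ = 18.8868 + 5.2276 × 13.47
ŷ = 89.3026

Reliability:
- Data range: x ∈ [2.24, 7.94]
- Prediction point: x = 13.47 is 5.53 units above the observed range → this is EXTRAPOLATION, not interpolation

Why that matters here:
- The linear relationship may not hold outside the observed range
- There are no observations near this x to validate the fitted line there
- R² describes fit only over the sampled x values; it says nothing about behaviour beyond them

Report the number if required, but flag clearly that it is an extrapolation.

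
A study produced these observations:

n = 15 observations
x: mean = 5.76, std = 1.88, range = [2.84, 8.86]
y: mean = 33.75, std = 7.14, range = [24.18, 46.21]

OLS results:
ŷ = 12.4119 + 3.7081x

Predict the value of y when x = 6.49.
ŷ = 36.4775

x = 6.49 lies inside the observed range [2.84, 8.86], so the fitted equation applies directly:

ŷ = 12.4119 + 3.7081 × 6.49
ŷ = 12.4119 + 24.0656
ŷ = 36.4775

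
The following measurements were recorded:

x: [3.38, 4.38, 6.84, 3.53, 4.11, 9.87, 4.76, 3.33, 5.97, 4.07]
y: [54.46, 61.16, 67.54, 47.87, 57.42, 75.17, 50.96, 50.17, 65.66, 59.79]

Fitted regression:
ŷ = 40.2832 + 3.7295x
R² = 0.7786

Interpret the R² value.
About 77.86% of the variability in y is accounted for by the regression on x (R² = 0.7786) — a strong linear fit.

R² (coefficient of determination) measures the proportion of variance in y explained by the regression model.

Here R² = 0.7786:
- Explained: 77.86% of the variation in y
- Unexplained (residual): 100% − 77.86% = 22.14%
- Rule of thumb (below 0.3 weak; 0.3 to below 0.7 moderate; 0.7 and above strong) → strong

Calculation: R² = 1 − (SS_res / SS_tot), where SS_res is the sum of squared residuals and SS_tot the total sum of squares.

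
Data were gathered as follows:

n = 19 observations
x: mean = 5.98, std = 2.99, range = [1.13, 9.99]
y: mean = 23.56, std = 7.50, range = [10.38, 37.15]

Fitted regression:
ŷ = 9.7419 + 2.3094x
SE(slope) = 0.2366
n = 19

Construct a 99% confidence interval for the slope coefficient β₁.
The 99% CI for β₁ is (1.6237, 2.9951)

Confidence interval for the slope:

The 99% CI for β₁ is: β̂₁ ± t*(α/2, n-2) × SE(β̂₁)

Step 1: Find critical t-value
- Confidence level = 0.99
- Degrees of freedom = n - 2 = 19 - 2 = 17
- t*(α/2, 17) = 2.8982

Step 2: Calculate margin of error
Margin = 2.8982 × 0.2366 = 0.6857

Step 3: Construct interval
CI = 2.3094 ± 0.6857
CI = (1.6237, 2.9951)

Interpretation: intervals built this way capture the true β₁ in 99% of repeated samples; here the plausible range for the per-unit effect of x on y is 1.6237 to 2.9951.
Both endpoints are positive, so the data support a genuinely positive slope at this confidence level.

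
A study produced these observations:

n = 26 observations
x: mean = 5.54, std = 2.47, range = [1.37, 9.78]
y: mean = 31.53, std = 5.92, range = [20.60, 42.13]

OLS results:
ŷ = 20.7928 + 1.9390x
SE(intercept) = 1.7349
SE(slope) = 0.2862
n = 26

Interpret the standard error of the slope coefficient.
The slope 1.9390 is pinned down to within about ±0.2862 (one SE) by these data — relative uncertainty 14.8%, i.e. precise.

What SE measures:
- The standard error quantifies the sampling variability of the coefficient estimate
- It is the estimated standard deviation of β̂₁ across hypothetical repeated samples of the same size
- Smaller SE → more precise estimate

Relative precision:
- SE / |β̂₁| = 0.2862 / 1.9390 = 14.8%
- Rule of thumb (under 20%: precise; 20% to under 50%: moderately precise; 50% or more: imprecise) → precise

Link to the t-test: t = β̂₁ / SE(β̂₁) = 1.9390 / 0.2862 = 6.7750, the statistic for H₀: β₁ = 0.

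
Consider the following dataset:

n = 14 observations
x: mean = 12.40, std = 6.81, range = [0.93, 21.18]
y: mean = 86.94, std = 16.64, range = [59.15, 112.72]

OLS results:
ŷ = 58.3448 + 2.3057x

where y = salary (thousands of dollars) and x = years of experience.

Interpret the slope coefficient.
For each additional year of experience, predicted salary increases by approximately 2.3057 thousand dollars.

β₁ = 2.3057 is the change in predicted salary (thousand dollars) per additional year of experience.

Interpretation:
- Experience up by 1 year → predicted salary increases by 2.3057 thousand dollars
- This is a linear approximation: the same per-unit change is assumed across the whole observed x range

(β₀ = 58.3448 is the fitted value at x = 0 and is not part of the slope interpretation.)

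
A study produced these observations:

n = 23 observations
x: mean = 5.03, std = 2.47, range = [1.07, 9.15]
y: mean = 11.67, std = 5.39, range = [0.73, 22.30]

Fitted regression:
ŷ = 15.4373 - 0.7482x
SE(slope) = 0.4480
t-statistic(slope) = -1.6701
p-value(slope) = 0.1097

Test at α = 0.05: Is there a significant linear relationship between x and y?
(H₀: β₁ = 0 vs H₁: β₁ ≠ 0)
Since p-value = 0.1097 ≥ α = 0.05, fail to reject H₀ — the slope is not significantly different from 0.

Hypothesis test for the slope coefficient:

H₀: β₁ = 0 (no linear relationship)
H₁: β₁ ≠ 0 (linear relationship exists)

Test statistic: t = β̂₁ / SE(β̂₁) = -0.7482 / 0.4480 = -1.6701

p = 0.1097: how often a slope estimate this far from 0 (in SE units) would arise by chance if β₁ were truly 0.

Decision rule: reject H₀ if p-value < α.
p-value = 0.1097 ≥ α = 0.05 → fail to reject H₀.

At α = 0.05 the data do not provide convincing evidence of a nonzero slope.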